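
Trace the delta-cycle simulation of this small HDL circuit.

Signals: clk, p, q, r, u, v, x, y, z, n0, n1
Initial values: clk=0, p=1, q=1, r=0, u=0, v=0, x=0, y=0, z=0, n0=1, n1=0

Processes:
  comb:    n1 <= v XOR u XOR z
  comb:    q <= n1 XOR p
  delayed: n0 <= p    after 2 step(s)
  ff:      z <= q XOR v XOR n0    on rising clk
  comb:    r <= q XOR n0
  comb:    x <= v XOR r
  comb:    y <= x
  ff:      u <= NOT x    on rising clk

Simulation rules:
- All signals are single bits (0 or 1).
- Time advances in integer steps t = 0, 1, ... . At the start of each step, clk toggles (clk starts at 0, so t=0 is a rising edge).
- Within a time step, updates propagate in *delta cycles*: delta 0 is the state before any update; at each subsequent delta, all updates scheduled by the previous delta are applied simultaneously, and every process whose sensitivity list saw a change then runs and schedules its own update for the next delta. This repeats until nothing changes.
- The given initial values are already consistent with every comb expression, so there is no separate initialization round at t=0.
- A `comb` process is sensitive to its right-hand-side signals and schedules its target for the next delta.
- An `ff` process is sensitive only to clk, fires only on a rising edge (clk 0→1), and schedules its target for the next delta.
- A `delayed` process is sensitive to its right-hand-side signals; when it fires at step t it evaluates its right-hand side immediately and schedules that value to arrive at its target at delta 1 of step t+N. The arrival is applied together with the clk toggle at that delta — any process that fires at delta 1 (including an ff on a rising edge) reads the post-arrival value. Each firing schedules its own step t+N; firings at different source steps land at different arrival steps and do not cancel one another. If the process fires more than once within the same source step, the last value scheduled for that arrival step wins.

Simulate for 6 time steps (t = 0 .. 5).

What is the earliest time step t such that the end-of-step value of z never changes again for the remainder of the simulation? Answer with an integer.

[bits: n0,q,u,r,n1,y,clk,x,z,v,p]
t=0: Δ0=11000000001 Δ1=11000010001 Δ2=11100010001 Δ3=11101010001 Δ4=10101010001 Δ5=10111010001 Δ6=10111011001 Δ7=10111111001 | 7Δ
t=1: Δ0=10111111001 Δ1=10111101001 | 1Δ
t=2: Δ0=10111101001 Δ1=10111111001 Δ2=10011111101 | 2Δ
t=3: Δ0=10011111101 Δ1=10011101101 | 1Δ
t=4: Δ0=10011101101 Δ1=10011111101 | 1Δ
t=5: Δ0=10011111101 Δ1=10011101101 | 1Δ

2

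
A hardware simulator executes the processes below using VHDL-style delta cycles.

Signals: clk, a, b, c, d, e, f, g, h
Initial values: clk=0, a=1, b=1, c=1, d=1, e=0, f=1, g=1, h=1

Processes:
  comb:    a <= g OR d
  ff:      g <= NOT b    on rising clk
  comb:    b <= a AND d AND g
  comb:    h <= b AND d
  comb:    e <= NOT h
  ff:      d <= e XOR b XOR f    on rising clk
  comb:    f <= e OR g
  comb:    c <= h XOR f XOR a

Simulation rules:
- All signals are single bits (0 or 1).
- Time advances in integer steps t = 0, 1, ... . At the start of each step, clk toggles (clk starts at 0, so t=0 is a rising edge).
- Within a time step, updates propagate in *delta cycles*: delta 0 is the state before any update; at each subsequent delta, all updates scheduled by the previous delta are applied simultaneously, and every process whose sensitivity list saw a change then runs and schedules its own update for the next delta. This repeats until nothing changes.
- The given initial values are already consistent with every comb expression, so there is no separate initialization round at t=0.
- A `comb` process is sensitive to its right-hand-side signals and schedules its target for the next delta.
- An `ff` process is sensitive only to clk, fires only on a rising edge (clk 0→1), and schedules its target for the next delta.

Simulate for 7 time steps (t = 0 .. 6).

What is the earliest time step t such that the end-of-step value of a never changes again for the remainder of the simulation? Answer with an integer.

t=0 Δ0: h=1 f=1 g=1 a=1 e=0 b=1 clk=0 d=1 c=1
  Δ1: clk:0→1
  Δ2: g:1→0, d:1→0
  Δ3: h:1→0, f:1→0, a:1→0, b:1→0
  Δ4: e:0→1, c:1→0
  Δ5: f:0→1
  Δ6: c:0→1
  (6Δ to stable)
t=1 Δ0: h=0 f=1 g=0 a=0 e=1 b=0 clk=1 d=0 c=1
  Δ1: clk:1→0
  (1Δ to stable)
t=2 Δ0: h=0 f=1 g=0 a=0 e=1 b=0 clk=0 d=0 c=1
  Δ1: clk:0→1
  Δ2: g:0→1
  Δ3: a:0→1
  Δ4: c:1→0
  (4Δ to stable)
t=3 Δ0: h=0 f=1 g=1 a=1 e=1 b=0 clk=1 d=0 c=0
  Δ1: clk:1→0
  (1Δ to stable)
t=4 Δ0: h=0 f=1 g=1 a=1 e=1 b=0 clk=0 d=0 c=0
  Δ1: clk:0→1
  (1Δ to stable)
t=5 Δ0: h=0 f=1 g=1 a=1 e=1 b=0 clk=1 d=0 c=0
  Δ1: clk:1→0
  (1Δ to stable)
t=6 Δ0: h=0 f=1 g=1 a=1 e=1 b=0 clk=0 d=0 c=0
  Δ1: clk:0→1
  (1Δ to stable)

2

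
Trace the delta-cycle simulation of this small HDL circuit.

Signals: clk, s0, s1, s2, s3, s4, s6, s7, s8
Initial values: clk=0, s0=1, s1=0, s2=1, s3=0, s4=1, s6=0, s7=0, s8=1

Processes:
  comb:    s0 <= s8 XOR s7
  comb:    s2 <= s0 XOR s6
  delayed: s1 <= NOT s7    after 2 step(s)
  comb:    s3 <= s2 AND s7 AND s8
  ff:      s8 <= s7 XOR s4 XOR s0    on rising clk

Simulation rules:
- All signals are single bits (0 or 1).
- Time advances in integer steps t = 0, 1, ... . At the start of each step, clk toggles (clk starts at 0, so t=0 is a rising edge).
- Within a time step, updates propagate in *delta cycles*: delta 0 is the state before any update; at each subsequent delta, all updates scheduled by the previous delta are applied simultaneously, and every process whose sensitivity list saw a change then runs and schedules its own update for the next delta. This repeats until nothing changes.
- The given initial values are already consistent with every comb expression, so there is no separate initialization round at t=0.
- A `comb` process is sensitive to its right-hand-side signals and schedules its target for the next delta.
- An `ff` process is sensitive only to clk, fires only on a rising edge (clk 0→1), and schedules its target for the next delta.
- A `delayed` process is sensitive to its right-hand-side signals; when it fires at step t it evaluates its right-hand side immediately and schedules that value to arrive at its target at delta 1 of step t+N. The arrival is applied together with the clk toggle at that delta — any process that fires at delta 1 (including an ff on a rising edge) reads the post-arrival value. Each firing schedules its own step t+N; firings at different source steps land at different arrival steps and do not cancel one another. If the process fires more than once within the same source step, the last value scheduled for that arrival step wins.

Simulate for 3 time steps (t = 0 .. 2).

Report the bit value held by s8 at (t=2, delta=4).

1

t0.Δ0 s3=0 clk=0 s8=1 s4=1 s6=0 s7=0 s1=0 s0=1 s2=1
t0.Δ1 s3=0 clk=1 s8=1 s4=1 s6=0 s7=0 s1=0 s0=1 s2=1
t0.Δ2 s3=0 clk=1 s8=0 s4=1 s6=0 s7=0 s1=0 s0=1 s2=1
t0.Δ3 s3=0 clk=1 s8=0 s4=1 s6=0 s7=0 s1=0 s0=0 s2=1
t0.Δ4 s3=0 clk=1 s8=0 s4=1 s6=0 s7=0 s1=0 s0=0 s2=0
t1.Δ0 s3=0 clk=1 s8=0 s4=1 s6=0 s7=0 s1=0 s0=0 s2=0
t1.Δ1 s3=0 clk=0 s8=0 s4=1 s6=0 s7=0 s1=0 s0=0 s2=0
t2.Δ0 s3=0 clk=0 s8=0 s4=1 s6=0 s7=0 s1=0 s0=0 s2=0
t2.Δ1 s3=0 clk=1 s8=0 s4=1 s6=0 s7=0 s1=0 s0=0 s2=0
t2.Δ2 s3=0 clk=1 s8=1 s4=1 s6=0 s7=0 s1=0 s0=0 s2=0
t2.Δ3 s3=0 clk=1 s8=1 s4=1 s6=0 s7=0 s1=0 s0=1 s2=0
t2.Δ4 s3=0 clk=1 s8=1 s4=1 s6=0 s7=0 s1=0 s0=1 s2=1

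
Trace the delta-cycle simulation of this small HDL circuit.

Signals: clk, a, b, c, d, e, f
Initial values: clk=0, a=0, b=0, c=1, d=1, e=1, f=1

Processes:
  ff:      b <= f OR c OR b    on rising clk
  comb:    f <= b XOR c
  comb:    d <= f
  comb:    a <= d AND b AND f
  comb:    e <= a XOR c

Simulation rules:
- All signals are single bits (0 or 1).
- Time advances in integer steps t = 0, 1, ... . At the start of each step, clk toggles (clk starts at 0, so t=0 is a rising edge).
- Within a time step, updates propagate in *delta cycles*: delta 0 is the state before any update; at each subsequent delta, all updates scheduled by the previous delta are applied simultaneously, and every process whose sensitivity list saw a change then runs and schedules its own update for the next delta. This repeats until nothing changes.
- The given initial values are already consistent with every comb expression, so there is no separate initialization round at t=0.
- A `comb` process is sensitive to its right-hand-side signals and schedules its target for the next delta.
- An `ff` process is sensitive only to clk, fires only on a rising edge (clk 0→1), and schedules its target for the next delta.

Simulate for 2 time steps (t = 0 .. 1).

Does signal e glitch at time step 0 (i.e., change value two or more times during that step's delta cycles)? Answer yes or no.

[bits: c,e,clk,a,b,d,f]
t=0: Δ0=1100011 Δ1=1110011 Δ2=1110111 Δ3=1111110 Δ4=1010100 Δ5=1110100 | 5Δ
t=1: Δ0=1110100 Δ1=1100100 | 1Δ

yes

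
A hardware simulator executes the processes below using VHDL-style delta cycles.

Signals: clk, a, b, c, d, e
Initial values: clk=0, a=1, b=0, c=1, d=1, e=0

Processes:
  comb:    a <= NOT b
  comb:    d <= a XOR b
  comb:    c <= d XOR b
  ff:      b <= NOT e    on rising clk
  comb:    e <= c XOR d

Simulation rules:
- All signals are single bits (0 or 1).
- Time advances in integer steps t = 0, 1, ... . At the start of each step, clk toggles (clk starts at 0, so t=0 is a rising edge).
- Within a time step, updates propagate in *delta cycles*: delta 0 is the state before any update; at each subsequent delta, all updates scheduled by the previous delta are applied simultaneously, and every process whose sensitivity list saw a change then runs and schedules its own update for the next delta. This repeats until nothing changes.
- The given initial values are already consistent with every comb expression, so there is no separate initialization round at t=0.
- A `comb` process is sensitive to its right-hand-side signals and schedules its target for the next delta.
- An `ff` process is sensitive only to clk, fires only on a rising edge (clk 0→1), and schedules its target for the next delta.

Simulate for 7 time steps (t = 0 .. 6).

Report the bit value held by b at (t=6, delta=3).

t=0 Δ0: clk=0 d=1 b=0 c=1 e=0 a=1
  Δ1: clk:0→1
  Δ2: b:0→1
  Δ3: d:1→0, c:1→0, a:1→0
  Δ4: d:0→1, c:0→1
  Δ5: c:1→0
  Δ6: e:0→1
  (6Δ to stable)
t=1 Δ0: clk=1 d=1 b=1 c=0 e=1 a=0
  Δ1: clk:1→0
  (1Δ to stable)
t=2 Δ0: clk=0 d=1 b=1 c=0 e=1 a=0
  Δ1: clk:0→1
  Δ2: b:1→0
  Δ3: d:1→0, c:0→1, a:0→1
  Δ4: d:0→1, c:1→0
  Δ5: c:0→1
  Δ6: e:1→0
  (6Δ to stable)
t=3 Δ0: clk=1 d=1 b=0 c=1 e=0 a=1
  Δ1: clk:1→0
  (1Δ to stable)
t=4 Δ0: clk=0 d=1 b=0 c=1 e=0 a=1
  Δ1: clk:0→1
  Δ2: b:0→1
  Δ3: d:1→0, c:1→0, a:1→0
  Δ4: d:0→1, c:0→1
  Δ5: c:1→0
  Δ6: e:0→1
  (6Δ to stable)
t=5 Δ0: clk=1 d=1 b=1 c=0 e=1 a=0
  Δ1: clk:1→0
  (1Δ to stable)
t=6 Δ0: clk=0 d=1 b=1 c=0 e=1 a=0
  Δ1: clk:0→1
  Δ2: b:1→0
  Δ3: d:1→0, c:0→1, a:0→1
  Δ4: d:0→1, c:1→0
  Δ5: c:0→1
  Δ6: e:1→0
  (6Δ to stable)

0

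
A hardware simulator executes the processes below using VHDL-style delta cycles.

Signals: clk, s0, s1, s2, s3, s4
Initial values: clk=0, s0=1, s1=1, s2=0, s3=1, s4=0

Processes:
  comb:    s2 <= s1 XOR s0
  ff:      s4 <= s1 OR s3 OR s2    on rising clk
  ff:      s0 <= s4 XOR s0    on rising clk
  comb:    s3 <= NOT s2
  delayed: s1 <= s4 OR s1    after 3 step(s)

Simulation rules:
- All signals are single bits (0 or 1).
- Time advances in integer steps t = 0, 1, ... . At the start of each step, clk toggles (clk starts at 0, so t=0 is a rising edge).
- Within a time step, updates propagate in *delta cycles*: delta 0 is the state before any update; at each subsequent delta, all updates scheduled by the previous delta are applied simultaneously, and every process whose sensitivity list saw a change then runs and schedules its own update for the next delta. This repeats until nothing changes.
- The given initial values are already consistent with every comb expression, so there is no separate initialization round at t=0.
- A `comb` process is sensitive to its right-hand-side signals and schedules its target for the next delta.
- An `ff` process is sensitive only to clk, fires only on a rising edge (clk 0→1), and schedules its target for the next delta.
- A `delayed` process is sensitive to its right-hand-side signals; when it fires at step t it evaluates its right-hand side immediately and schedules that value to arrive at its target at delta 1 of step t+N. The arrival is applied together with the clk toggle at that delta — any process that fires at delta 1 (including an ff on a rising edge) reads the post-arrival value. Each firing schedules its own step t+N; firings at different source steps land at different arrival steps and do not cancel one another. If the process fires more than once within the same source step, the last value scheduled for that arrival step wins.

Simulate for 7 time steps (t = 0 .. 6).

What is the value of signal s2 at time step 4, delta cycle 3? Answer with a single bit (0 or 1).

t0.Δ0 s0=1 clk=0 s1=1 s3=1 s4=0 s2=0
t0.Δ1 s0=1 clk=1 s1=1 s3=1 s4=0 s2=0
t0.Δ2 s0=1 clk=1 s1=1 s3=1 s4=1 s2=0
t1.Δ0 s0=1 clk=1 s1=1 s3=1 s4=1 s2=0
t1.Δ1 s0=1 clk=0 s1=1 s3=1 s4=1 s2=0
t2.Δ0 s0=1 clk=0 s1=1 s3=1 s4=1 s2=0
t2.Δ1 s0=1 clk=1 s1=1 s3=1 s4=1 s2=0
t2.Δ2 s0=0 clk=1 s1=1 s3=1 s4=1 s2=0
t2.Δ3 s0=0 clk=1 s1=1 s3=1 s4=1 s2=1
t2.Δ4 s0=0 clk=1 s1=1 s3=0 s4=1 s2=1
t3.Δ0 s0=0 clk=1 s1=1 s3=0 s4=1 s2=1
t3.Δ1 s0=0 clk=0 s1=1 s3=0 s4=1 s2=1
t4.Δ0 s0=0 clk=0 s1=1 s3=0 s4=1 s2=1
t4.Δ1 s0=0 clk=1 s1=1 s3=0 s4=1 s2=1
t4.Δ2 s0=1 clk=1 s1=1 s3=0 s4=1 s2=1
t4.Δ3 s0=1 clk=1 s1=1 s3=0 s4=1 s2=0
t4.Δ4 s0=1 clk=1 s1=1 s3=1 s4=1 s2=0
t5.Δ0 s0=1 clk=1 s1=1 s3=1 s4=1 s2=0
t5.Δ1 s0=1 clk=0 s1=1 s3=1 s4=1 s2=0
t6.Δ0 s0=1 clk=0 s1=1 s3=1 s4=1 s2=0
t6.Δ1 s0=1 clk=1 s1=1 s3=1 s4=1 s2=0
t6.Δ2 s0=0 clk=1 s1=1 s3=1 s4=1 s2=0
t6.Δ3 s0=0 clk=1 s1=1 s3=1 s4=1 s2=1
t6.Δ4 s0=0 clk=1 s1=1 s3=0 s4=1 s2=1

0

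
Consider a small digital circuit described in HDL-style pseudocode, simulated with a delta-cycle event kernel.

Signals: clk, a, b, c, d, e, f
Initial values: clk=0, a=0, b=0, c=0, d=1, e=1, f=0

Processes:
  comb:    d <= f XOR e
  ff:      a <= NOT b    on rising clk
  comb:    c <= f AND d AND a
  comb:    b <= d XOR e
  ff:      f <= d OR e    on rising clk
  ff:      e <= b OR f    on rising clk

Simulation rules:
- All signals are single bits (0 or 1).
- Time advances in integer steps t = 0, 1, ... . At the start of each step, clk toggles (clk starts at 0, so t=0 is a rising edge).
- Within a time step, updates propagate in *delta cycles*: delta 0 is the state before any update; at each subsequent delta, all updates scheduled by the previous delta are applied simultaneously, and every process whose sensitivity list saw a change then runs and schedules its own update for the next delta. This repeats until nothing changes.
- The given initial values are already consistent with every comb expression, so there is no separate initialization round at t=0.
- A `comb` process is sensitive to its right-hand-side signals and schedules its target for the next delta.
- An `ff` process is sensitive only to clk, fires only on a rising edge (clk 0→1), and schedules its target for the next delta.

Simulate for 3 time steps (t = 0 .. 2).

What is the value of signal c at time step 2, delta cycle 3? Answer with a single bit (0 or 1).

t0.Δ0 e=1 d=1 f=0 clk=0 b=0 a=0 c=0
t0.Δ1 e=1 d=1 f=0 clk=1 b=0 a=0 c=0
t0.Δ2 e=0 d=1 f=1 clk=1 b=0 a=1 c=0
t0.Δ3 e=0 d=1 f=1 clk=1 b=1 a=1 c=1
t1.Δ0 e=0 d=1 f=1 clk=1 b=1 a=1 c=1
t1.Δ1 e=0 d=1 f=1 clk=0 b=1 a=1 c=1
t2.Δ0 e=0 d=1 f=1 clk=0 b=1 a=1 c=1
t2.Δ1 e=0 d=1 f=1 clk=1 b=1 a=1 c=1
t2.Δ2 e=1 d=1 f=1 clk=1 b=1 a=0 c=1
t2.Δ3 e=1 d=0 f=1 clk=1 b=0 a=0 c=0
t2.Δ4 e=1 d=0 f=1 clk=1 b=1 a=0 c=0

0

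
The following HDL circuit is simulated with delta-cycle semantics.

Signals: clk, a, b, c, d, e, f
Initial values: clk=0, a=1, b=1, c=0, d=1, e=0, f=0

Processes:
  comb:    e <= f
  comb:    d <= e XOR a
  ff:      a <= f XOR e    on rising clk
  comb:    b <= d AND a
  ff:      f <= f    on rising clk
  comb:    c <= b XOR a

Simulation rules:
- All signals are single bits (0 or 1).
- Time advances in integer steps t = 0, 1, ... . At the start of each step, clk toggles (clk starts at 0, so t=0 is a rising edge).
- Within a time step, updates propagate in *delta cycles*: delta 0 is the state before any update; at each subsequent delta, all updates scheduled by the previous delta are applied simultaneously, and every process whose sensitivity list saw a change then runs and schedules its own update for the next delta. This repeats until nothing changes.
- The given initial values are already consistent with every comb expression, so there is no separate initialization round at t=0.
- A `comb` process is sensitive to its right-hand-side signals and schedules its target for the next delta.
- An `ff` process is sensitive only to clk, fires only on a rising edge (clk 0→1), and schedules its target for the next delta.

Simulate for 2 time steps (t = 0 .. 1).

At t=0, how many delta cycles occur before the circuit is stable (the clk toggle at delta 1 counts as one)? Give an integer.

4

[bits: b,a,c,e,d,clk,f]
t=0: Δ0=1100100 Δ1=1100110 Δ2=1000110 Δ3=0010010 Δ4=0000010 | 4Δ
t=1: Δ0=0000010 Δ1=0000000 | 1Δ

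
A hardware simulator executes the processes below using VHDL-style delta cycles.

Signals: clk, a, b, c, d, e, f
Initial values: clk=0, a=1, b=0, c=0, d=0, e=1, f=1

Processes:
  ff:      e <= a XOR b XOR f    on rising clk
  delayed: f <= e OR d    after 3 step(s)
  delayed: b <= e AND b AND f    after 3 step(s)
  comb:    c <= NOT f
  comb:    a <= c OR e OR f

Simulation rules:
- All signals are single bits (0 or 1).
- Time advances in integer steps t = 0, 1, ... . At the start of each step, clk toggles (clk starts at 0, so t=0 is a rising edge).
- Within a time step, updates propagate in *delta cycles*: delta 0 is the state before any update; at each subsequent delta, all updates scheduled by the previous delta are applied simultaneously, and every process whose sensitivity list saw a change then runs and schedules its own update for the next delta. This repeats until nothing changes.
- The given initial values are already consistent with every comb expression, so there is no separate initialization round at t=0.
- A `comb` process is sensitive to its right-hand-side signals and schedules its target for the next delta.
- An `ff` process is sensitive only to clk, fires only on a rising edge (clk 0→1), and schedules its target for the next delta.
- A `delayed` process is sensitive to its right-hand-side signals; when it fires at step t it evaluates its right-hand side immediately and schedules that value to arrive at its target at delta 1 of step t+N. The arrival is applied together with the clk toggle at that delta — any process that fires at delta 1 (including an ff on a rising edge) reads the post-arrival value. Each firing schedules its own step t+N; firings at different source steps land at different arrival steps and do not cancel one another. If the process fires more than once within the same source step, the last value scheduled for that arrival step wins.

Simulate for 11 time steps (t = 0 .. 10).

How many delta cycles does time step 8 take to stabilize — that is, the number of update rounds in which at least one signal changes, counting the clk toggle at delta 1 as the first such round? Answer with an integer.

2

t=0 Δ0: c=0 clk=0 e=1 b=0 f=1 d=0 a=1
  Δ1: clk:0→1
  Δ2: e:1→0
  (2Δ to stable)
t=1 Δ0: c=0 clk=1 e=0 b=0 f=1 d=0 a=1
  Δ1: clk:1→0
  (1Δ to stable)
t=2 Δ0: c=0 clk=0 e=0 b=0 f=1 d=0 a=1
  Δ1: clk:0→1
  (1Δ to stable)
t=3 Δ0: c=0 clk=1 e=0 b=0 f=1 d=0 a=1
  Δ1: clk:1→0, f:1→0
  Δ2: c:0→1, a:1→0
  Δ3: a:0→1
  (3Δ to stable)
t=4 Δ0: c=1 clk=0 e=0 b=0 f=0 d=0 a=1
  Δ1: clk:0→1
  Δ2: e:0→1
  (2Δ to stable)
t=5 Δ0: c=1 clk=1 e=1 b=0 f=0 d=0 a=1
  Δ1: clk:1→0
  (1Δ to stable)
t=6 Δ0: c=1 clk=0 e=1 b=0 f=0 d=0 a=1
  Δ1: clk:0→1
  (1Δ to stable)
t=7 Δ0: c=1 clk=1 e=1 b=0 f=0 d=0 a=1
  Δ1: clk:1→0, f:0→1
  Δ2: c:1→0
  (2Δ to stable)
t=8 Δ0: c=0 clk=0 e=1 b=0 f=1 d=0 a=1
  Δ1: clk:0→1
  Δ2: e:1→0
  (2Δ to stable)
t=9 Δ0: c=0 clk=1 e=0 b=0 f=1 d=0 a=1
  Δ1: clk:1→0
  (1Δ to stable)
t=10 Δ0: c=0 clk=0 e=0 b=0 f=1 d=0 a=1
  Δ1: clk:0→1
  (1Δ to stable)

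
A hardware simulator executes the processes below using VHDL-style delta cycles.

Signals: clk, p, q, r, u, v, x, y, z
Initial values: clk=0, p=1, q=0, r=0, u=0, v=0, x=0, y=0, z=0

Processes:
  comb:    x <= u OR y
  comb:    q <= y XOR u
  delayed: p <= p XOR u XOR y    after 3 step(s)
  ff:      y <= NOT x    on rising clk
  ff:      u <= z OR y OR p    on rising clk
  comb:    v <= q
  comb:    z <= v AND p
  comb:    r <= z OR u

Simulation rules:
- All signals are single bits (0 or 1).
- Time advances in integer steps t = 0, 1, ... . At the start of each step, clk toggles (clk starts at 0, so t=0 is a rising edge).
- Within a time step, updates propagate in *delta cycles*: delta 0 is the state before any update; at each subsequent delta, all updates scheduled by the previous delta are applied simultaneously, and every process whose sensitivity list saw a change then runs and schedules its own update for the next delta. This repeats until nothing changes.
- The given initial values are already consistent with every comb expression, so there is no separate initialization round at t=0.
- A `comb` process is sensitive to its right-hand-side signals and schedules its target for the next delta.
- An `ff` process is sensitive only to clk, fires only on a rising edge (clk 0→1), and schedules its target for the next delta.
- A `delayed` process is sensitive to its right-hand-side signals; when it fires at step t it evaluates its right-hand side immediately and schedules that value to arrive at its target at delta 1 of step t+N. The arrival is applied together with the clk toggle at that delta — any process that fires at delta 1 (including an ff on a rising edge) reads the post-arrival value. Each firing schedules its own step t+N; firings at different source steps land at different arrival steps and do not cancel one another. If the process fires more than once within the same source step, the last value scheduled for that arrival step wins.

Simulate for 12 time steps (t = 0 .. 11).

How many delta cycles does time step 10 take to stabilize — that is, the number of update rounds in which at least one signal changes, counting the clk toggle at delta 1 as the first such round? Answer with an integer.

t=0 Δ0: clk=0 u=0 y=0 v=0 p=1 q=0 r=0 x=0 z=0
  Δ1: clk:0→1
  Δ2: u:0→1, y:0→1
  Δ3: r:0→1, x:0→1
  (3Δ to stable)
t=1 Δ0: clk=1 u=1 y=1 v=0 p=1 q=0 r=1 x=1 z=0
  Δ1: clk:1→0
  (1Δ to stable)
t=2 Δ0: clk=0 u=1 y=1 v=0 p=1 q=0 r=1 x=1 z=0
  Δ1: clk:0→1
  Δ2: y:1→0
  Δ3: q:0→1
  Δ4: v:0→1
  Δ5: z:0→1
  (5Δ to stable)
t=3 Δ0: clk=1 u=1 y=0 v=1 p=1 q=1 r=1 x=1 z=1
  Δ1: clk:1→0
  (1Δ to stable)
t=4 Δ0: clk=0 u=1 y=0 v=1 p=1 q=1 r=1 x=1 z=1
  Δ1: clk:0→1
  (1Δ to stable)
t=5 Δ0: clk=1 u=1 y=0 v=1 p=1 q=1 r=1 x=1 z=1
  Δ1: clk:1→0, p:1→0
  Δ2: z:1→0
  (2Δ to stable)
t=6 Δ0: clk=0 u=1 y=0 v=1 p=0 q=1 r=1 x=1 z=0
  Δ1: clk:0→1
  Δ2: u:1→0
  Δ3: q:1→0, r:1→0, x:1→0
  Δ4: v:1→0
  (4Δ to stable)
t=7 Δ0: clk=1 u=0 y=0 v=0 p=0 q=0 r=0 x=0 z=0
  Δ1: clk:1→0
  (1Δ to stable)
t=8 Δ0: clk=0 u=0 y=0 v=0 p=0 q=0 r=0 x=0 z=0
  Δ1: clk:0→1, p:0→1
  Δ2: u:0→1, y:0→1
  Δ3: r:0→1, x:0→1
  (3Δ to stable)
t=9 Δ0: clk=1 u=1 y=1 v=0 p=1 q=0 r=1 x=1 z=0
  Δ1: clk:1→0, p:1→0
  (1Δ to stable)
t=10 Δ0: clk=0 u=1 y=1 v=0 p=0 q=0 r=1 x=1 z=0
  Δ1: clk:0→1
  Δ2: y:1→0
  Δ3: q:0→1
  Δ4: v:0→1
  (4Δ to stable)
t=11 Δ0: clk=1 u=1 y=0 v=1 p=0 q=1 r=1 x=1 z=0
  Δ1: clk:1→0, p:0→1
  Δ2: z:0→1
  (2Δ to stable)

4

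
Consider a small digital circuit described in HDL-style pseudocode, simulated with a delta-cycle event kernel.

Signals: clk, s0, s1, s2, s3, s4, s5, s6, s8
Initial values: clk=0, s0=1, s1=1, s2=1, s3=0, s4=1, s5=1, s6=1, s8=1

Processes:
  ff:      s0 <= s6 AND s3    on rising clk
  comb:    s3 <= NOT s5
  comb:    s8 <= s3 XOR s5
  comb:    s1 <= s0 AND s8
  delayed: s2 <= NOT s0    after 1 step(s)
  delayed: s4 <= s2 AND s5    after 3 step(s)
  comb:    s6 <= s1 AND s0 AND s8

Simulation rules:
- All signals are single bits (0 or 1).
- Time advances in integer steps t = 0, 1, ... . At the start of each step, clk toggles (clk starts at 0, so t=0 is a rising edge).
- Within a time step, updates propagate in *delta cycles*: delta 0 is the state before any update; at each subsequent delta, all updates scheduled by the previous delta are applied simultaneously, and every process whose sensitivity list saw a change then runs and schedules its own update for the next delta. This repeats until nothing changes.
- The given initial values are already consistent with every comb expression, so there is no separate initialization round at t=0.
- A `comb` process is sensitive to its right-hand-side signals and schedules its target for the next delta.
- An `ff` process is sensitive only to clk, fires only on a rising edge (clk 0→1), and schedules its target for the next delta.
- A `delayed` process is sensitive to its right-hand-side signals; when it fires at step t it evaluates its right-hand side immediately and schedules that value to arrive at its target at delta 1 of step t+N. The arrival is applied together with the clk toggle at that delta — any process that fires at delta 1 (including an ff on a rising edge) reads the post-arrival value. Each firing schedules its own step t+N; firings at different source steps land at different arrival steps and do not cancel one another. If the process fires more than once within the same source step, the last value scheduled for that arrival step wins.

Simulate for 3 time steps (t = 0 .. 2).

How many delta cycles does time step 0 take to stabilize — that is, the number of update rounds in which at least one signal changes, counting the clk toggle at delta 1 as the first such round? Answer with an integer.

3

t0.Δ0 s2=1 s1=1 s3=0 s8=1 s5=1 s6=1 s4=1 s0=1 clk=0
t0.Δ1 s2=1 s1=1 s3=0 s8=1 s5=1 s6=1 s4=1 s0=1 clk=1
t0.Δ2 s2=1 s1=1 s3=0 s8=1 s5=1 s6=1 s4=1 s0=0 clk=1
t0.Δ3 s2=1 s1=0 s3=0 s8=1 s5=1 s6=0 s4=1 s0=0 clk=1
t1.Δ0 s2=1 s1=0 s3=0 s8=1 s5=1 s6=0 s4=1 s0=0 clk=1
t1.Δ1 s2=1 s1=0 s3=0 s8=1 s5=1 s6=0 s4=1 s0=0 clk=0
t2.Δ0 s2=1 s1=0 s3=0 s8=1 s5=1 s6=0 s4=1 s0=0 clk=0
t2.Δ1 s2=1 s1=0 s3=0 s8=1 s5=1 s6=0 s4=1 s0=0 clk=1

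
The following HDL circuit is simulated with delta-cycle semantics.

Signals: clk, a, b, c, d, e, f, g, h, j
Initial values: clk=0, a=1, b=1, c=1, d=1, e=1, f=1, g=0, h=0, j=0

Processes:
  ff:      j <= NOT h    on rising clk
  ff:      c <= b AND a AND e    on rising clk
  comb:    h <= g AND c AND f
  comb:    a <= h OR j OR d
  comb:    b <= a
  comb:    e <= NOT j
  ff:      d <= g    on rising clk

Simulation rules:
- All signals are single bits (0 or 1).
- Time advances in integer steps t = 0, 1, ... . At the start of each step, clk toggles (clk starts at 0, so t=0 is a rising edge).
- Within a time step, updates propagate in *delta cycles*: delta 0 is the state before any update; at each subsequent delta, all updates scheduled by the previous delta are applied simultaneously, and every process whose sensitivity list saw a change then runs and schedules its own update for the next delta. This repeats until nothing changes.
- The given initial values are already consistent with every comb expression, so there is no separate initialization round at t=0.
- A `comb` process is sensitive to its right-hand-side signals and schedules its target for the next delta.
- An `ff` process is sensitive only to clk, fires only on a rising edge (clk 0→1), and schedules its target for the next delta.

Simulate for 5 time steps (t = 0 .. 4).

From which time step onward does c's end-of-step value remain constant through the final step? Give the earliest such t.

t=0 Δ0: h=0 e=1 clk=0 j=0 b=1 d=1 c=1 f=1 a=1 g=0
  Δ1: clk:0→1
  Δ2: j:0→1, d:1→0
  Δ3: e:1→0
  (3Δ to stable)
t=1 Δ0: h=0 e=0 clk=1 j=1 b=1 d=0 c=1 f=1 a=1 g=0
  Δ1: clk:1→0
  (1Δ to stable)
t=2 Δ0: h=0 e=0 clk=0 j=1 b=1 d=0 c=1 f=1 a=1 g=0
  Δ1: clk:0→1
  Δ2: c:1→0
  (2Δ to stable)
t=3 Δ0: h=0 e=0 clk=1 j=1 b=1 d=0 c=0 f=1 a=1 g=0
  Δ1: clk:1→0
  (1Δ to stable)
t=4 Δ0: h=0 e=0 clk=0 j=1 b=1 d=0 c=0 f=1 a=1 g=0
  Δ1: clk:0→1
  (1Δ to stable)

2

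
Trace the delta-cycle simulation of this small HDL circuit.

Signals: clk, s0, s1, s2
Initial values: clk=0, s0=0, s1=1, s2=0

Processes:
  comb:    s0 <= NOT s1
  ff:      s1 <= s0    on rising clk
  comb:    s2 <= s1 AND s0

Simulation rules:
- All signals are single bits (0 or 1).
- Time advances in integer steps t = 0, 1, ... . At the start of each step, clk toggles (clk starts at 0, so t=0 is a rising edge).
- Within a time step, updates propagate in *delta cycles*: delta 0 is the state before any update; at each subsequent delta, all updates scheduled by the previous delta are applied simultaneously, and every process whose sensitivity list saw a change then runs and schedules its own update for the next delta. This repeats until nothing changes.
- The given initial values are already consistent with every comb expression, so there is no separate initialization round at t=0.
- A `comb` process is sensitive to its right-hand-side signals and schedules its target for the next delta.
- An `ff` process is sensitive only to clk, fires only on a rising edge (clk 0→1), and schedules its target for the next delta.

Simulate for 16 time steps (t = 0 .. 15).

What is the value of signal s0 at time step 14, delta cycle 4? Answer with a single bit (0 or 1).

0

t=0 Δ0: s2=0 s1=1 s0=0 clk=0
  Δ1: clk:0→1
  Δ2: s1:1→0
  Δ3: s0:0→1
  (3Δ to stable)
t=1 Δ0: s2=0 s1=0 s0=1 clk=1
  Δ1: clk:1→0
  (1Δ to stable)
t=2 Δ0: s2=0 s1=0 s0=1 clk=0
  Δ1: clk:0→1
  Δ2: s1:0→1
  Δ3: s2:0→1, s0:1→0
  Δ4: s2:1→0
  (4Δ to stable)
t=3 Δ0: s2=0 s1=1 s0=0 clk=1
  Δ1: clk:1→0
  (1Δ to stable)
t=4 Δ0: s2=0 s1=1 s0=0 clk=0
  Δ1: clk:0→1
  Δ2: s1:1→0
  Δ3: s0:0→1
  (3Δ to stable)
t=5 Δ0: s2=0 s1=0 s0=1 clk=1
  Δ1: clk:1→0
  (1Δ to stable)
t=6 Δ0: s2=0 s1=0 s0=1 clk=0
  Δ1: clk:0→1
  Δ2: s1:0→1
  Δ3: s2:0→1, s0:1→0
  Δ4: s2:1→0
  (4Δ to stable)
t=7 Δ0: s2=0 s1=1 s0=0 clk=1
  Δ1: clk:1→0
  (1Δ to stable)
t=8 Δ0: s2=0 s1=1 s0=0 clk=0
  Δ1: clk:0→1
  Δ2: s1:1→0
  Δ3: s0:0→1
  (3Δ to stable)
t=9 Δ0: s2=0 s1=0 s0=1 clk=1
  Δ1: clk:1→0
  (1Δ to stable)
t=10 Δ0: s2=0 s1=0 s0=1 clk=0
  Δ1: clk:0→1
  Δ2: s1:0→1
  Δ3: s2:0→1, s0:1→0
  Δ4: s2:1→0
  (4Δ to stable)
t=11 Δ0: s2=0 s1=1 s0=0 clk=1
  Δ1: clk:1→0
  (1Δ to stable)
t=12 Δ0: s2=0 s1=1 s0=0 clk=0
  Δ1: clk:0→1
  Δ2: s1:1→0
  Δ3: s0:0→1
  (3Δ to stable)
t=13 Δ0: s2=0 s1=0 s0=1 clk=1
  Δ1: clk:1→0
  (1Δ to stable)
t=14 Δ0: s2=0 s1=0 s0=1 clk=0
  Δ1: clk:0→1
  Δ2: s1:0→1
  Δ3: s2:0→1, s0:1→0
  Δ4: s2:1→0
  (4Δ to stable)
t=15 Δ0: s2=0 s1=1 s0=0 clk=1
  Δ1: clk:1→0
  (1Δ to stable)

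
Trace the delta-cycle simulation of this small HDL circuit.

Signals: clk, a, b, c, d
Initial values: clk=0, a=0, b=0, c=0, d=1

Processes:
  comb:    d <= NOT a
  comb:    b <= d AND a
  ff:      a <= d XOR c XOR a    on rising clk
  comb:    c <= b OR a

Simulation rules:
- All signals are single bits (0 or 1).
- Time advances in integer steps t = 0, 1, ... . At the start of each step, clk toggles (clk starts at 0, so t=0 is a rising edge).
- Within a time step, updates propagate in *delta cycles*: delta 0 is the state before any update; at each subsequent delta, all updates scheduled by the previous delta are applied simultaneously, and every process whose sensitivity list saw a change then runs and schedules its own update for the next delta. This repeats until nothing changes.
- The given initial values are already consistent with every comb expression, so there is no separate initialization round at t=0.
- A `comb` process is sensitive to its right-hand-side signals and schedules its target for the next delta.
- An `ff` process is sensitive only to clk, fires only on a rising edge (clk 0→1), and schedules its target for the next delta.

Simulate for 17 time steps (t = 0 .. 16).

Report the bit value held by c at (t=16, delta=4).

1

[bits: c,clk,d,a,b]
t=0: Δ0=00100 Δ1=01100 Δ2=01110 Δ3=11011 Δ4=11010 | 4Δ
t=1: Δ0=11010 Δ1=10010 | 1Δ
t=2: Δ0=10010 Δ1=11010 Δ2=11000 Δ3=01100 | 3Δ
t=3: Δ0=01100 Δ1=00100 | 1Δ
t=4: Δ0=00100 Δ1=01100 Δ2=01110 Δ3=11011 Δ4=11010 | 4Δ
t=5: Δ0=11010 Δ1=10010 | 1Δ
t=6: Δ0=10010 Δ1=11010 Δ2=11000 Δ3=01100 | 3Δ
t=7: Δ0=01100 Δ1=00100 | 1Δ
t=8: Δ0=00100 Δ1=01100 Δ2=01110 Δ3=11011 Δ4=11010 | 4Δ
t=9: Δ0=11010 Δ1=10010 | 1Δ
t=10: Δ0=10010 Δ1=11010 Δ2=11000 Δ3=01100 | 3Δ
t=11: Δ0=01100 Δ1=00100 | 1Δ
t=12: Δ0=00100 Δ1=01100 Δ2=01110 Δ3=11011 Δ4=11010 | 4Δ
t=13: Δ0=11010 Δ1=10010 | 1Δ
t=14: Δ0=10010 Δ1=11010 Δ2=11000 Δ3=01100 | 3Δ
t=15: Δ0=01100 Δ1=00100 | 1Δ
t=16: Δ0=00100 Δ1=01100 Δ2=01110 Δ3=11011 Δ4=11010 | 4Δ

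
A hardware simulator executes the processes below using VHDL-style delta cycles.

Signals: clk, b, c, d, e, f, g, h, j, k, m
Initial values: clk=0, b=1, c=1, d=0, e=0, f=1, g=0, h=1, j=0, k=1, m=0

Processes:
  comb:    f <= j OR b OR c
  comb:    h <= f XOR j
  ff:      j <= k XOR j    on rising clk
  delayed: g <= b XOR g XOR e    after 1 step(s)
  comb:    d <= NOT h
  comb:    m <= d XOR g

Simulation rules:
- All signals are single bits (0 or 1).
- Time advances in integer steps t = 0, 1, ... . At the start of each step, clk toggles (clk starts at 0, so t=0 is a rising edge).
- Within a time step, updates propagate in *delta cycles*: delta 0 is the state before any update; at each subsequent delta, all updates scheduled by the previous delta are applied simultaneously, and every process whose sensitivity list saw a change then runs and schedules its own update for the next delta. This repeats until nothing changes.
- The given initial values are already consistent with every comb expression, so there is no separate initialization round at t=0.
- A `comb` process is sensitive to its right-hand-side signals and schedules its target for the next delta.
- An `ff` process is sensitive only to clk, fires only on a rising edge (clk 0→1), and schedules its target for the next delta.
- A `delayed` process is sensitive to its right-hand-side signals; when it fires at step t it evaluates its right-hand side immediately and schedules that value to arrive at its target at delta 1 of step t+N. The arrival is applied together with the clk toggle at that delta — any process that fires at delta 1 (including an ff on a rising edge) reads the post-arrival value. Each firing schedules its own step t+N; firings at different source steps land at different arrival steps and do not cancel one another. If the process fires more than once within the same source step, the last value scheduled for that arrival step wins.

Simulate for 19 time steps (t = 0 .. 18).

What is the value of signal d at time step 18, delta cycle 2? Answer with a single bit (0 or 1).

t0.Δ0 k=1 g=0 b=1 f=1 c=1 j=0 d=0 e=0 m=0 clk=0 h=1
t0.Δ1 k=1 g=0 b=1 f=1 c=1 j=0 d=0 e=0 m=0 clk=1 h=1
t0.Δ2 k=1 g=0 b=1 f=1 c=1 j=1 d=0 e=0 m=0 clk=1 h=1
t0.Δ3 k=1 g=0 b=1 f=1 c=1 j=1 d=0 e=0 m=0 clk=1 h=0
t0.Δ4 k=1 g=0 b=1 f=1 c=1 j=1 d=1 e=0 m=0 clk=1 h=0
t0.Δ5 k=1 g=0 b=1 f=1 c=1 j=1 d=1 e=0 m=1 clk=1 h=0
t1.Δ0 k=1 g=0 b=1 f=1 c=1 j=1 d=1 e=0 m=1 clk=1 h=0
t1.Δ1 k=1 g=0 b=1 f=1 c=1 j=1 d=1 e=0 m=1 clk=0 h=0
t2.Δ0 k=1 g=0 b=1 f=1 c=1 j=1 d=1 e=0 m=1 clk=0 h=0
t2.Δ1 k=1 g=0 b=1 f=1 c=1 j=1 d=1 e=0 m=1 clk=1 h=0
t2.Δ2 k=1 g=0 b=1 f=1 c=1 j=0 d=1 e=0 m=1 clk=1 h=0
t2.Δ3 k=1 g=0 b=1 f=1 c=1 j=0 d=1 e=0 m=1 clk=1 h=1
t2.Δ4 k=1 g=0 b=1 f=1 c=1 j=0 d=0 e=0 m=1 clk=1 h=1
t2.Δ5 k=1 g=0 b=1 f=1 c=1 j=0 d=0 e=0 m=0 clk=1 h=1
t3.Δ0 k=1 g=0 b=1 f=1 c=1 j=0 d=0 e=0 m=0 clk=1 h=1
t3.Δ1 k=1 g=0 b=1 f=1 c=1 j=0 d=0 e=0 m=0 clk=0 h=1
t4.Δ0 k=1 g=0 b=1 f=1 c=1 j=0 d=0 e=0 m=0 clk=0 h=1
t4.Δ1 k=1 g=0 b=1 f=1 c=1 j=0 d=0 e=0 m=0 clk=1 h=1
t4.Δ2 k=1 g=0 b=1 f=1 c=1 j=1 d=0 e=0 m=0 clk=1 h=1
t4.Δ3 k=1 g=0 b=1 f=1 c=1 j=1 d=0 e=0 m=0 clk=1 h=0
t4.Δ4 k=1 g=0 b=1 f=1 c=1 j=1 d=1 e=0 m=0 clk=1 h=0
t4.Δ5 k=1 g=0 b=1 f=1 c=1 j=1 d=1 e=0 m=1 clk=1 h=0
t5.Δ0 k=1 g=0 b=1 f=1 c=1 j=1 d=1 e=0 m=1 clk=1 h=0
t5.Δ1 k=1 g=0 b=1 f=1 c=1 j=1 d=1 e=0 m=1 clk=0 h=0
t6.Δ0 k=1 g=0 b=1 f=1 c=1 j=1 d=1 e=0 m=1 clk=0 h=0
t6.Δ1 k=1 g=0 b=1 f=1 c=1 j=1 d=1 e=0 m=1 clk=1 h=0
t6.Δ2 k=1 g=0 b=1 f=1 c=1 j=0 d=1 e=0 m=1 clk=1 h=0
t6.Δ3 k=1 g=0 b=1 f=1 c=1 j=0 d=1 e=0 m=1 clk=1 h=1
t6.Δ4 k=1 g=0 b=1 f=1 c=1 j=0 d=0 e=0 m=1 clk=1 h=1
t6.Δ5 k=1 g=0 b=1 f=1 c=1 j=0 d=0 e=0 m=0 clk=1 h=1
t7.Δ0 k=1 g=0 b=1 f=1 c=1 j=0 d=0 e=0 m=0 clk=1 h=1
t7.Δ1 k=1 g=0 b=1 f=1 c=1 j=0 d=0 e=0 m=0 clk=0 h=1
t8.Δ0 k=1 g=0 b=1 f=1 c=1 j=0 d=0 e=0 m=0 clk=0 h=1
t8.Δ1 k=1 g=0 b=1 f=1 c=1 j=0 d=0 e=0 m=0 clk=1 h=1
t8.Δ2 k=1 g=0 b=1 f=1 c=1 j=1 d=0 e=0 m=0 clk=1 h=1
t8.Δ3 k=1 g=0 b=1 f=1 c=1 j=1 d=0 e=0 m=0 clk=1 h=0
t8.Δ4 k=1 g=0 b=1 f=1 c=1 j=1 d=1 e=0 m=0 clk=1 h=0
t8.Δ5 k=1 g=0 b=1 f=1 c=1 j=1 d=1 e=0 m=1 clk=1 h=0
t9.Δ0 k=1 g=0 b=1 f=1 c=1 j=1 d=1 e=0 m=1 clk=1 h=0
t9.Δ1 k=1 g=0 b=1 f=1 c=1 j=1 d=1 e=0 m=1 clk=0 h=0
t10.Δ0 k=1 g=0 b=1 f=1 c=1 j=1 d=1 e=0 m=1 clk=0 h=0
t10.Δ1 k=1 g=0 b=1 f=1 c=1 j=1 d=1 e=0 m=1 clk=1 h=0
t10.Δ2 k=1 g=0 b=1 f=1 c=1 j=0 d=1 e=0 m=1 clk=1 h=0
t10.Δ3 k=1 g=0 b=1 f=1 c=1 j=0 d=1 e=0 m=1 clk=1 h=1
t10.Δ4 k=1 g=0 b=1 f=1 c=1 j=0 d=0 e=0 m=1 clk=1 h=1
t10.Δ5 k=1 g=0 b=1 f=1 c=1 j=0 d=0 e=0 m=0 clk=1 h=1
t11.Δ0 k=1 g=0 b=1 f=1 c=1 j=0 d=0 e=0 m=0 clk=1 h=1
t11.Δ1 k=1 g=0 b=1 f=1 c=1 j=0 d=0 e=0 m=0 clk=0 h=1
t12.Δ0 k=1 g=0 b=1 f=1 c=1 j=0 d=0 e=0 m=0 clk=0 h=1
t12.Δ1 k=1 g=0 b=1 f=1 c=1 j=0 d=0 e=0 m=0 clk=1 h=1
t12.Δ2 k=1 g=0 b=1 f=1 c=1 j=1 d=0 e=0 m=0 clk=1 h=1
t12.Δ3 k=1 g=0 b=1 f=1 c=1 j=1 d=0 e=0 m=0 clk=1 h=0
t12.Δ4 k=1 g=0 b=1 f=1 c=1 j=1 d=1 e=0 m=0 clk=1 h=0
t12.Δ5 k=1 g=0 b=1 f=1 c=1 j=1 d=1 e=0 m=1 clk=1 h=0
t13.Δ0 k=1 g=0 b=1 f=1 c=1 j=1 d=1 e=0 m=1 clk=1 h=0
t13.Δ1 k=1 g=0 b=1 f=1 c=1 j=1 d=1 e=0 m=1 clk=0 h=0
t14.Δ0 k=1 g=0 b=1 f=1 c=1 j=1 d=1 e=0 m=1 clk=0 h=0
t14.Δ1 k=1 g=0 b=1 f=1 c=1 j=1 d=1 e=0 m=1 clk=1 h=0
t14.Δ2 k=1 g=0 b=1 f=1 c=1 j=0 d=1 e=0 m=1 clk=1 h=0
t14.Δ3 k=1 g=0 b=1 f=1 c=1 j=0 d=1 e=0 m=1 clk=1 h=1
t14.Δ4 k=1 g=0 b=1 f=1 c=1 j=0 d=0 e=0 m=1 clk=1 h=1
t14.Δ5 k=1 g=0 b=1 f=1 c=1 j=0 d=0 e=0 m=0 clk=1 h=1
t15.Δ0 k=1 g=0 b=1 f=1 c=1 j=0 d=0 e=0 m=0 clk=1 h=1
t15.Δ1 k=1 g=0 b=1 f=1 c=1 j=0 d=0 e=0 m=0 clk=0 h=1
t16.Δ0 k=1 g=0 b=1 f=1 c=1 j=0 d=0 e=0 m=0 clk=0 h=1
t16.Δ1 k=1 g=0 b=1 f=1 c=1 j=0 d=0 e=0 m=0 clk=1 h=1
t16.Δ2 k=1 g=0 b=1 f=1 c=1 j=1 d=0 e=0 m=0 clk=1 h=1
t16.Δ3 k=1 g=0 b=1 f=1 c=1 j=1 d=0 e=0 m=0 clk=1 h=0
t16.Δ4 k=1 g=0 b=1 f=1 c=1 j=1 d=1 e=0 m=0 clk=1 h=0
t16.Δ5 k=1 g=0 b=1 f=1 c=1 j=1 d=1 e=0 m=1 clk=1 h=0
t17.Δ0 k=1 g=0 b=1 f=1 c=1 j=1 d=1 e=0 m=1 clk=1 h=0
t17.Δ1 k=1 g=0 b=1 f=1 c=1 j=1 d=1 e=0 m=1 clk=0 h=0
t18.Δ0 k=1 g=0 b=1 f=1 c=1 j=1 d=1 e=0 m=1 clk=0 h=0
t18.Δ1 k=1 g=0 b=1 f=1 c=1 j=1 d=1 e=0 m=1 clk=1 h=0
t18.Δ2 k=1 g=0 b=1 f=1 c=1 j=0 d=1 e=0 m=1 clk=1 h=0
t18.Δ3 k=1 g=0 b=1 f=1 c=1 j=0 d=1 e=0 m=1 clk=1 h=1
t18.Δ4 k=1 g=0 b=1 f=1 c=1 j=0 d=0 e=0 m=1 clk=1 h=1
t18.Δ5 k=1 g=0 b=1 f=1 c=1 j=0 d=0 e=0 m=0 clk=1 h=1

1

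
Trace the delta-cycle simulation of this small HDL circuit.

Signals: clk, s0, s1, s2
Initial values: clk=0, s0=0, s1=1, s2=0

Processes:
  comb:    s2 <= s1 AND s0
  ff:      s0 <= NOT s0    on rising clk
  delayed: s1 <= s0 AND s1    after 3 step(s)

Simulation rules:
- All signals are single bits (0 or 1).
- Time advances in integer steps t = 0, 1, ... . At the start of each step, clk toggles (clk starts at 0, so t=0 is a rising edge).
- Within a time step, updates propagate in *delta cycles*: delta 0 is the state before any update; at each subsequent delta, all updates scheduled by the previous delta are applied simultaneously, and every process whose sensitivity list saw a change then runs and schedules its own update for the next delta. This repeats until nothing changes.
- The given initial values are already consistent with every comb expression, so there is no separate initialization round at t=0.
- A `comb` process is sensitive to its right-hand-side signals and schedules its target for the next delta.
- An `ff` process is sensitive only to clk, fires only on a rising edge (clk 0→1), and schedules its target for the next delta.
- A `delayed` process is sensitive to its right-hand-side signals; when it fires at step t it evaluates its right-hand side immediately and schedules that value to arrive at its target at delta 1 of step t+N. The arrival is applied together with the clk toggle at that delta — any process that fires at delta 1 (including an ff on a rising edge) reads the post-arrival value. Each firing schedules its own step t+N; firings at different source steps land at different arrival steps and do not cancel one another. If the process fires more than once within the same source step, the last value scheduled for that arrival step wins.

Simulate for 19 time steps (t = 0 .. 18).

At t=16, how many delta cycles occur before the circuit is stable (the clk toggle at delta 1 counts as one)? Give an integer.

2

t=0 Δ0: s1=1 s0=0 clk=0 s2=0
  Δ1: clk:0→1
  Δ2: s0:0→1
  Δ3: s2:0→1
  (3Δ to stable)
t=1 Δ0: s1=1 s0=1 clk=1 s2=1
  Δ1: clk:1→0
  (1Δ to stable)
t=2 Δ0: s1=1 s0=1 clk=0 s2=1
  Δ1: clk:0→1
  Δ2: s0:1→0
  Δ3: s2:1→0
  (3Δ to stable)
t=3 Δ0: s1=1 s0=0 clk=1 s2=0
  Δ1: clk:1→0
  (1Δ to stable)
t=4 Δ0: s1=1 s0=0 clk=0 s2=0
  Δ1: clk:0→1
  Δ2: s0:0→1
  Δ3: s2:0→1
  (3Δ to stable)
t=5 Δ0: s1=1 s0=1 clk=1 s2=1
  Δ1: s1:1→0, clk:1→0
  Δ2: s2:1→0
  (2Δ to stable)
t=6 Δ0: s1=0 s0=1 clk=0 s2=0
  Δ1: clk:0→1
  Δ2: s0:1→0
  (2Δ to stable)
t=7 Δ0: s1=0 s0=0 clk=1 s2=0
  Δ1: s1:0→1, clk:1→0
  (1Δ to stable)
t=8 Δ0: s1=1 s0=0 clk=0 s2=0
  Δ1: s1:1→0, clk:0→1
  Δ2: s0:0→1
  (2Δ to stable)
t=9 Δ0: s1=0 s0=1 clk=1 s2=0
  Δ1: clk:1→0
  (1Δ to stable)
t=10 Δ0: s1=0 s0=1 clk=0 s2=0
  Δ1: clk:0→1
  Δ2: s0:1→0
  (2Δ to stable)
t=11 Δ0: s1=0 s0=0 clk=1 s2=0
  Δ1: clk:1→0
  (1Δ to stable)
t=12 Δ0: s1=0 s0=0 clk=0 s2=0
  Δ1: clk:0→1
  Δ2: s0:0→1
  (2Δ to stable)
t=13 Δ0: s1=0 s0=1 clk=1 s2=0
  Δ1: clk:1→0
  (1Δ to stable)
t=14 Δ0: s1=0 s0=1 clk=0 s2=0
  Δ1: clk:0→1
  Δ2: s0:1→0
  (2Δ to stable)
t=15 Δ0: s1=0 s0=0 clk=1 s2=0
  Δ1: clk:1→0
  (1Δ to stable)
t=16 Δ0: s1=0 s0=0 clk=0 s2=0
  Δ1: clk:0→1
  Δ2: s0:0→1
  (2Δ to stable)
t=17 Δ0: s1=0 s0=1 clk=1 s2=0
  Δ1: clk:1→0
  (1Δ to stable)
t=18 Δ0: s1=0 s0=1 clk=0 s2=0
  Δ1: clk:0→1
  Δ2: s0:1→0
  (2Δ to stable)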